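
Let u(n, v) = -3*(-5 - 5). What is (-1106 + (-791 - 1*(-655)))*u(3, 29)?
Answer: -37260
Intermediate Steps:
u(n, v) = 30 (u(n, v) = -3*(-10) = 30)
(-1106 + (-791 - 1*(-655)))*u(3, 29) = (-1106 + (-791 - 1*(-655)))*30 = (-1106 + (-791 + 655))*30 = (-1106 - 136)*30 = -1242*30 = -37260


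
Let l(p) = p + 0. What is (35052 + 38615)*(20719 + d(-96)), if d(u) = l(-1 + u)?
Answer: 1519160874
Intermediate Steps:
l(p) = p
d(u) = -1 + u
(35052 + 38615)*(20719 + d(-96)) = (35052 + 38615)*(20719 + (-1 - 96)) = 73667*(20719 - 97) = 73667*20622 = 1519160874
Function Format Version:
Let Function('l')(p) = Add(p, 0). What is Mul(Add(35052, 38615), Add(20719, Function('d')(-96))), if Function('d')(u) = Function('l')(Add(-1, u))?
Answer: 1519160874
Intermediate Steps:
Function('l')(p) = p
Function('d')(u) = Add(-1, u)
Mul(Add(35052, 38615), Add(20719, Function('d')(-96))) = Mul(Add(35052, 38615), Add(20719, Add(-1, -96))) = Mul(73667, Add(20719, -97)) = Mul(73667, 20622) = 1519160874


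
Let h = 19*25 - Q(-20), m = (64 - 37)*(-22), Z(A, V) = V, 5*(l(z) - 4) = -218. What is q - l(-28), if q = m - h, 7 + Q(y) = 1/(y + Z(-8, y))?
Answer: -41457/40 ≈ -1036.4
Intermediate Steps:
l(z) = -198/5 (l(z) = 4 + (⅕)*(-218) = 4 - 218/5 = -198/5)
Q(y) = -7 + 1/(2*y) (Q(y) = -7 + 1/(y + y) = -7 + 1/(2*y))
m = -594 (m = 27*(-22) = -594)
h = 19281/40 (h = 19*25 - (-7 + (½)/(-20)) = 475 - (-7 + (½)*(-1/20)) = 475 - (-7 - 1/40) = 475 - 1*(-281/40) = 475 + 281/40 = 19281/40 ≈ 482.02)
q = -43041/40 (q = -594 - 1*19281/40 = -594 - 19281/40 = -43041/40 ≈ -1076.0)
q - l(-28) = -43041/40 - 1*(-198/5) = -43041/40 + 198/5 = -41457/40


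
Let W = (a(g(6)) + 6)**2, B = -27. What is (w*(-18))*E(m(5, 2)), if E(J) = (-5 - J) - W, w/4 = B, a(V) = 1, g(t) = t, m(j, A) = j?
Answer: -114696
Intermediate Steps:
w = -108 (w = 4*(-27) = -108)
W = 49 (W = (1 + 6)**2 = 7**2 = 49)
E(J) = -54 - J (E(J) = (-5 - J) - 1*49 = (-5 - J) - 49 = -54 - J)
(w*(-18))*E(m(5, 2)) = (-108*(-18))*(-54 - 1*5) = 1944*(-54 - 5) = 1944*(-59) = -114696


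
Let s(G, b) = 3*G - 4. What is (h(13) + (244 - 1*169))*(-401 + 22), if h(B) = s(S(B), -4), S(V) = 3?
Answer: -30320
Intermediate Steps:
s(G, b) = -4 + 3*G
h(B) = 5 (h(B) = -4 + 3*3 = -4 + 9 = 5)
(h(13) + (244 - 1*169))*(-401 + 22) = (5 + (244 - 1*169))*(-401 + 22) = (5 + (244 - 169))*(-379) = (5 + 75)*(-379) = 80*(-379) = -30320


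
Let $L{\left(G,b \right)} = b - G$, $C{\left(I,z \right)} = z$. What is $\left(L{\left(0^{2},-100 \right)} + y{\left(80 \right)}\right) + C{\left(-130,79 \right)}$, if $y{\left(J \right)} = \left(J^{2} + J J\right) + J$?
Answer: $12859$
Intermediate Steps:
$y{\left(J \right)} = J + 2 J^{2}$ ($y{\left(J \right)} = \left(J^{2} + J^{2}\right) + J = 2 J^{2} + J = J + 2 J^{2}$)
$\left(L{\left(0^{2},-100 \right)} + y{\left(80 \right)}\right) + C{\left(-130,79 \right)} = \left(\left(-100 - 0^{2}\right) + 80 \left(1 + 2 \cdot 80\right)\right) + 79 = \left(\left(-100 - 0\right) + 80 \left(1 + 160\right)\right) + 79 = \left(\left(-100 + 0\right) + 80 \cdot 161\right) + 79 = \left(-100 + 12880\right) + 79 = 12780 + 79 = 12859$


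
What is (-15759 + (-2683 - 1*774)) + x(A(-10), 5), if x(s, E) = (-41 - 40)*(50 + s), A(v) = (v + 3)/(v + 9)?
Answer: -23833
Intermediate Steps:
A(v) = (3 + v)/(9 + v)
x(s, E) = -4050 - 81*s (x(s, E) = -81*(50 + s) = -4050 - 81*s)
(-15759 + (-2683 - 1*774)) + x(A(-10), 5) = (-15759 + (-2683 - 1*774)) + (-4050 - 81*(3 - 10)/(9 - 10)) = (-15759 + (-2683 - 774)) + (-4050 - 81*(-7)/(-1)) = (-15759 - 3457) + (-4050 - (-81)*(-7)) = -19216 + (-4050 - 81*7) = -19216 + (-4050 - 567) = -19216 - 4617 = -23833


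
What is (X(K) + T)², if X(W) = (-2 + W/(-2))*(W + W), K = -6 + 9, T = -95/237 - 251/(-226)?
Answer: 1181101636225/2868887844 ≈ 411.69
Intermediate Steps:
T = 38017/53562 (T = -95*1/237 - 251*(-1/226) = -95/237 + 251/226 = 38017/53562 ≈ 0.70978)
K = 3
X(W) = 2*W*(-2 - W/2) (X(W) = (-2 + W*(-½))*(2*W) = (-2 - W/2)*(2*W) = 2*W*(-2 - W/2))
(X(K) + T)² = (-1*3*(4 + 3) + 38017/53562)² = (-1*3*7 + 38017/53562)² = (-21 + 38017/53562)² = (-1086785/53562)² = 1181101636225/2868887844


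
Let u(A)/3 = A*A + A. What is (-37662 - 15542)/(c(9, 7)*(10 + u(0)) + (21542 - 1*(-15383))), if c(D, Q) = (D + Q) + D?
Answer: -53204/37175 ≈ -1.4312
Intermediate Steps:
u(A) = 3*A + 3*A**2 (u(A) = 3*(A*A + A) = 3*(A**2 + A) = 3*(A + A**2) = 3*A + 3*A**2)
c(D, Q) = Q + 2*D
(-37662 - 15542)/(c(9, 7)*(10 + u(0)) + (21542 - 1*(-15383))) = (-37662 - 15542)/((7 + 2*9)*(10 + 3*0*(1 + 0)) + (21542 - 1*(-15383))) = -53204/((7 + 18)*(10 + 3*0*1) + (21542 + 15383)) = -53204/(25*(10 + 0) + 36925) = -53204/(25*10 + 36925) = -53204/(250 + 36925) = -53204/37175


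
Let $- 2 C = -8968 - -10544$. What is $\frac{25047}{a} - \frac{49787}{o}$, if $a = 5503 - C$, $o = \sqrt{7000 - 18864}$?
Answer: $\frac{2783}{699} + \frac{49787 i \sqrt{2966}}{5932} \approx 3.9814 + 457.09 i$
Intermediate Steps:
$o = 2 i \sqrt{2966}$ ($o = \sqrt{-11864} = 2 i \sqrt{2966} \approx 108.92 i$)
$C = -788$ ($C = - \frac{-8968 - -10544}{2} = - \frac{-8968 + 10544}{2} = \left(- \frac{1}{2}\right) 1576 = -788$)
$a = 6291$ ($a = 5503 - -788 = 5503 + 788 = 6291$)
$\frac{25047}{a} - \frac{49787}{o} = \frac{25047}{6291} - \frac{49787}{2 i \sqrt{2966}} = 25047 \cdot \frac{1}{6291} - 49787 \left(- \frac{i \sqrt{2966}}{5932}\right) = \frac{2783}{699} + \frac{49787 i \sqrt{2966}}{5932}$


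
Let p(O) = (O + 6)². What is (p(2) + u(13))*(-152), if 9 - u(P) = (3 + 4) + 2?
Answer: -9728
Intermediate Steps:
p(O) = (6 + O)²
u(P) = 0 (u(P) = 9 - ((3 + 4) + 2) = 9 - (7 + 2) = 9 - 1*9 = 9 - 9 = 0)
(p(2) + u(13))*(-152) = ((6 + 2)² + 0)*(-152) = (8² + 0)*(-152) = (64 + 0)*(-152) = 64*(-152) = -9728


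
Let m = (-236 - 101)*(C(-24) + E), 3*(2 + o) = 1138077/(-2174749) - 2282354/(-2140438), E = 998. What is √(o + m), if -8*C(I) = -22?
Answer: I*√65769408533270043295771128281211/13964746200186 ≈ 580.74*I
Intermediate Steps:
C(I) = 11/4 (C(I) = -⅛*(-22) = 11/4)
o = -12700964289476/6982373100093 (o = -2 + (1138077/(-2174749) - 2282354/(-2140438))/3 = -2 + (1138077*(-1/2174749) - 2282354*(-1/2140438))/3 = -2 + (-1138077/2174749 + 1141177/1070219)/3 = -2 + (⅓)*(1263781910710/2327457700031) = -2 + 1263781910710/6982373100093 = -12700964289476/6982373100093 ≈ -1.8190)
m = -1349011/4 (m = (-236 - 101)*(11/4 + 998) = -337*4003/4 = -1349011/4 ≈ -3.3725e+5)
√(o + m) = √(-12700964289476/6982373100093 - 1349011/4) = √(-9419348921986715927/27929492400372) = I*√65769408533270043295771128281211/13964746200186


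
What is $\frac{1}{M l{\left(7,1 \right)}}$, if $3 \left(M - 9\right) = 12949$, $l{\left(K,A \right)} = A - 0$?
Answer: $\frac{3}{12976} \approx 0.0002312$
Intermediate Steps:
$l{\left(K,A \right)} = A$ ($l{\left(K,A \right)} = A + 0 = A$)
$M = \frac{12976}{3}$ ($M = 9 + \frac{1}{3} \cdot 12949 = 9 + \frac{12949}{3} = \frac{12976}{3} \approx 4325.3$)
$\frac{1}{M l{\left(7,1 \right)}} = \frac{1}{\frac{12976}{3} \cdot 1} = \frac{1}{\frac{12976}{3}} = \frac{3}{12976}$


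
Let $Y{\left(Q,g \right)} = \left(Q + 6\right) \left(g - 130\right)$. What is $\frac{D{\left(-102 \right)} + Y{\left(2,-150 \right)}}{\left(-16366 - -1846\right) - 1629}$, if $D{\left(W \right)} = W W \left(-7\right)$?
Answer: $\frac{10724}{2307} \approx 4.6485$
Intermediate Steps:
$D{\left(W \right)} = - 7 W^{2}$ ($D{\left(W \right)} = W^{2} \left(-7\right) = - 7 W^{2}$)
$Y{\left(Q,g \right)} = \left(-130 + g\right) \left(6 + Q\right)$ ($Y{\left(Q,g \right)} = \left(6 + Q\right) \left(-130 + g\right) = \left(-130 + g\right) \left(6 + Q\right)$)
$\frac{D{\left(-102 \right)} + Y{\left(2,-150 \right)}}{\left(-16366 - -1846\right) - 1629} = \frac{- 7 \left(-102\right)^{2} + \left(-780 - 260 + 6 \left(-150\right) + 2 \left(-150\right)\right)}{\left(-16366 - -1846\right) - 1629} = \frac{\left(-7\right) 10404 - 2240}{\left(-16366 + 1846\right) - 1629} = \frac{-72828 - 2240}{-14520 - 1629} = - \frac{75068}{-16149} = \left(-75068\right) \left(- \frac{1}{16149}\right) = \frac{10724}{2307}$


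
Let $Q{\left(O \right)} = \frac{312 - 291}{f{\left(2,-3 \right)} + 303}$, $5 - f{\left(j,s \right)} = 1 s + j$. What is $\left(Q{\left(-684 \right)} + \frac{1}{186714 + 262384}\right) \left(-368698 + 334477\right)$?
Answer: $- \frac{107583603369}{46257094} \approx -2325.8$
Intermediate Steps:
$f{\left(j,s \right)} = 5 - j - s$ ($f{\left(j,s \right)} = 5 - \left(1 s + j\right) = 5 - \left(s + j\right) = 5 - \left(j + s\right) = 5 - j - s$)
$Q{\left(O \right)} = \frac{7}{103}$ ($Q{\left(O \right)} = \frac{312 - 291}{\left(5 - 2 - -3\right) + 303} = \frac{21}{\left(5 - 2 + 3\right) + 303} = \frac{21}{6 + 303} = \frac{21}{309} = 21 \cdot \frac{1}{309} = \frac{7}{103}$)
$\left(Q{\left(-684 \right)} + \frac{1}{186714 + 262384}\right) \left(-368698 + 334477\right) = \left(\frac{7}{103} + \frac{1}{186714 + 262384}\right) \left(-368698 + 334477\right) = \left(\frac{7}{103} + \frac{1}{449098}\right) \left(-34221\right) = \frac{3143789}{46257094} \left(-34221\right) = - \frac{107583603369}{46257094}$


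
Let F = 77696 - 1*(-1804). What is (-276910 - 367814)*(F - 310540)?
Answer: 148957032960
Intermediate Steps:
F = 79500 (F = 77696 + 1804 = 79500)
(-276910 - 367814)*(F - 310540) = (-276910 - 367814)*(79500 - 310540) = -644724*(-231040) = 148957032960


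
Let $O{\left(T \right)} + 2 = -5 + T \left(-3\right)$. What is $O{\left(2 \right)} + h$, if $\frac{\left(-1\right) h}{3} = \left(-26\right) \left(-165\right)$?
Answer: $-12883$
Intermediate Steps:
$h = -12870$ ($h = - 3 \left(\left(-26\right) \left(-165\right)\right) = \left(-3\right) 4290 = -12870$)
$O{\left(T \right)} = -7 - 3 T$ ($O{\left(T \right)} = -2 + \left(-5 + T \left(-3\right)\right) = -2 - \left(5 + 3 T\right) = -7 - 3 T$)
$O{\left(2 \right)} + h = \left(-7 - 6\right) - 12870 = -13 - 12870 = -12883$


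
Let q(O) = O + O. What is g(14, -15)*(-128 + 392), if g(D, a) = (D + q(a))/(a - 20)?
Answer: 4224/35 ≈ 120.69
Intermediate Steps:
q(O) = 2*O
g(D, a) = (D + 2*a)/(-20 + a) (g(D, a) = (D + 2*a)/(a - 20) = (D + 2*a)/(-20 + a))
g(14, -15)*(-128 + 392) = ((14 + 2*(-15))/(-20 - 15))*(-128 + 392) = ((14 - 30)/(-35))*264 = -1/35*(-16)*264 = (16/35)*264 = 4224/35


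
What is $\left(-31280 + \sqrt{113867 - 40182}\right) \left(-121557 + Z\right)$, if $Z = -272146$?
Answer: $12315029840 - 393703 \sqrt{73685} \approx 1.2208 \cdot 10^{10}$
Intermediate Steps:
$\left(-31280 + \sqrt{113867 - 40182}\right) \left(-121557 + Z\right) = \left(-31280 + \sqrt{113867 - 40182}\right) \left(-121557 - 272146\right) = \left(-31280 + \sqrt{73685}\right) \left(-393703\right) = 12315029840 - 393703 \sqrt{73685}$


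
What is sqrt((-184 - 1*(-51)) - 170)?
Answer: I*sqrt(303) ≈ 17.407*I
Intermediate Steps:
sqrt((-184 - 1*(-51)) - 170) = sqrt((-184 + 51) - 170) = sqrt(-133 - 170) = sqrt(-303) = I*sqrt(303)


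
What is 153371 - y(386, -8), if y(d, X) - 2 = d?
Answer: 152983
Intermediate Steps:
y(d, X) = 2 + d
153371 - y(386, -8) = 153371 - (2 + 386) = 153371 - 1*388 = 153371 - 388 = 152983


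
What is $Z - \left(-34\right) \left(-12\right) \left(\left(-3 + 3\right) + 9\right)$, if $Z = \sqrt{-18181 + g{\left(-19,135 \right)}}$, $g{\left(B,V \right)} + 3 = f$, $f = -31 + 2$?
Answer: $-3672 + i \sqrt{18213} \approx -3672.0 + 134.96 i$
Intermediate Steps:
$f = -29$
$g{\left(B,V \right)} = -32$ ($g{\left(B,V \right)} = -3 - 29 = -32$)
$Z = i \sqrt{18213}$ ($Z = \sqrt{-18181 - 32} = \sqrt{-18213} = i \sqrt{18213} \approx 134.96 i$)
$Z - \left(-34\right) \left(-12\right) \left(\left(-3 + 3\right) + 9\right) = i \sqrt{18213} - \left(-34\right) \left(-12\right) \left(\left(-3 + 3\right) + 9\right) = i \sqrt{18213} - 408 \left(0 + 9\right) = i \sqrt{18213} - 408 \cdot 9 = i \sqrt{18213} - 3672 = -3672 + i \sqrt{18213}$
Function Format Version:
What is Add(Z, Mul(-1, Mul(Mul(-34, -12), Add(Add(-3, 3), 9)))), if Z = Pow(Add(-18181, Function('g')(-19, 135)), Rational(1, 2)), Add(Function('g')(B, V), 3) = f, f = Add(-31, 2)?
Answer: Add(-3672, Mul(I, Pow(18213, Rational(1, 2)))) ≈ Add(-3672.0, Mul(134.96, I))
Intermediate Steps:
f = -29
Function('g')(B, V) = -32 (Function('g')(B, V) = Add(-3, -29) = -32)
Z = Mul(I, Pow(18213, Rational(1, 2))) (Z = Pow(Add(-18181, -32), Rational(1, 2)) = Pow(-18213, Rational(1, 2)) = Mul(I, Pow(18213, Rational(1, 2))) ≈ Mul(134.96, I))
Add(Z, Mul(-1, Mul(Mul(-34, -12), Add(Add(-3, 3), 9)))) = Add(Mul(I, Pow(18213, Rational(1, 2))), Mul(-1, Mul(Mul(-34, -12), Add(Add(-3, 3), 9)))) = Add(Mul(I, Pow(18213, Rational(1, 2))), Mul(-1, Mul(408, Add(0, 9)))) = Add(Mul(I, Pow(18213, Rational(1, 2))), Mul(-1, Mul(408, 9))) = Add(Mul(I, Pow(18213, Rational(1, 2))), Mul(-1, 3672)) = Add(Mul(I, Pow(18213, Rational(1, 2))), -3672) = Add(-3672, Mul(I, Pow(18213, Rational(1, 2))))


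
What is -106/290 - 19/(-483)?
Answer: -22844/70035 ≈ -0.32618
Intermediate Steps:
-106/290 - 19/(-483) = -106*1/290 - 19*(-1/483) = -53/145 + 19/483 = -22844/70035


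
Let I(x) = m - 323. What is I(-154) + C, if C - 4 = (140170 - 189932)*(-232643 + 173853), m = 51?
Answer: 2925507712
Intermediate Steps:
C = 2925507984 (C = 4 + (140170 - 189932)*(-232643 + 173853) = 4 - 49762*(-58790) = 4 + 2925507980 = 2925507984)
I(x) = -272 (I(x) = 51 - 323 = -272)
I(-154) + C = -272 + 2925507984 = 2925507712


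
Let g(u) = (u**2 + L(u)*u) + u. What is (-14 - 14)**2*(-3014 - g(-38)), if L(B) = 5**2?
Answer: -2720480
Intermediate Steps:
L(B) = 25
g(u) = u**2 + 26*u (g(u) = (u**2 + 25*u) + u = u**2 + 26*u)
(-14 - 14)**2*(-3014 - g(-38)) = (-14 - 14)**2*(-3014 - (-38)*(26 - 38)) = (-28)**2*(-3014 - (-38)*(-12)) = 784*(-3014 - 1*456) = 784*(-3014 - 456) = 784*(-3470) = -2720480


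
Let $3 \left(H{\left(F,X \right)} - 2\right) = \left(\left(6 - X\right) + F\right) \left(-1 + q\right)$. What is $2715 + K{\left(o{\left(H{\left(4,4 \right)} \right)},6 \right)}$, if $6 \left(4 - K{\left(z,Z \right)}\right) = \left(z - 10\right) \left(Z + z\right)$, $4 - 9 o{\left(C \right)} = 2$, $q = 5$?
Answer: $\frac{663181}{243} \approx 2729.1$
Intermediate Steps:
$H{\left(F,X \right)} = 10 - \frac{4 X}{3} + \frac{4 F}{3}$ ($H{\left(F,X \right)} = 2 + \frac{\left(\left(6 - X\right) + F\right) \left(-1 + 5\right)}{3} = 2 + \frac{\left(6 + F - X\right) 4}{3} = 2 + \frac{24 - 4 X + 4 F}{3} = 2 + \left(8 - \frac{4 X}{3} + \frac{4 F}{3}\right) = 10 - \frac{4 X}{3} + \frac{4 F}{3}$)
$o{\left(C \right)} = \frac{2}{9}$ ($o{\left(C \right)} = \frac{4}{9} - \frac{2}{9} = \frac{2}{9}$)
$K{\left(z,Z \right)} = 4 - \frac{\left(-10 + z\right) \left(Z + z\right)}{6}$ ($K{\left(z,Z \right)} = 4 - \frac{\left(z - 10\right) \left(Z + z\right)}{6} = 4 - \frac{\left(-10 + z\right) \left(Z + z\right)}{6}$)
$2715 + K{\left(o{\left(H{\left(4,4 \right)} \right)},6 \right)} = 2715 + \left(4 - \frac{\left(\frac{2}{9}\right)^{2}}{6} + \frac{5}{3} \cdot 6 + \frac{5}{3} \cdot \frac{2}{9} - 1 \cdot \frac{2}{9}\right) = 2715 + \left(4 - \frac{2}{243} + 10 + \frac{10}{27} - \frac{2}{9}\right) = 2715 + \frac{3436}{243} = \frac{663181}{243}$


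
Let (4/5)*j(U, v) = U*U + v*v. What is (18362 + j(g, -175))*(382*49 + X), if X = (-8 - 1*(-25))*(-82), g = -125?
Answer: 1319647038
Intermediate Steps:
X = -1394 (X = (-8 + 25)*(-82) = 17*(-82) = -1394)
j(U, v) = 5*U**2/4 + 5*v**2/4 (j(U, v) = 5*(U*U + v*v)/4 = 5*(U**2 + v**2)/4 = 5*U**2/4 + 5*v**2/4)
(18362 + j(g, -175))*(382*49 + X) = (18362 + ((5/4)*(-125)**2 + (5/4)*(-175)**2))*(382*49 - 1394) = (18362 + ((5/4)*15625 + (5/4)*30625))*(18718 - 1394) = (18362 + (78125/4 + 153125/4))*17324 = (18362 + 115625/2)*17324 = (152349/2)*17324 = 1319647038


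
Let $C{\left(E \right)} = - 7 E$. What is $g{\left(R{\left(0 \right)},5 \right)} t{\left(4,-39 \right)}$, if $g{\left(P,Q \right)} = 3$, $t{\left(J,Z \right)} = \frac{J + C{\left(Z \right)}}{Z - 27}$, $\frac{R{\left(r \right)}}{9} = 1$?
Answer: $- \frac{277}{22} \approx -12.591$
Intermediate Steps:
$R{\left(r \right)} = 9$ ($R{\left(r \right)} = 9 \cdot 1 = 9$)
$t{\left(J,Z \right)} = \frac{J - 7 Z}{-27 + Z}$ ($t{\left(J,Z \right)} = \frac{J - 7 Z}{Z - 27} = \frac{J - 7 Z}{-27 + Z}$)
$g{\left(R{\left(0 \right)},5 \right)} t{\left(4,-39 \right)} = 3 \frac{4 - -273}{-27 - 39} = 3 \frac{4 + 273}{-66} = 3 \left(\left(- \frac{1}{66}\right) 277\right) = 3 \left(- \frac{277}{66}\right) = - \frac{277}{22}$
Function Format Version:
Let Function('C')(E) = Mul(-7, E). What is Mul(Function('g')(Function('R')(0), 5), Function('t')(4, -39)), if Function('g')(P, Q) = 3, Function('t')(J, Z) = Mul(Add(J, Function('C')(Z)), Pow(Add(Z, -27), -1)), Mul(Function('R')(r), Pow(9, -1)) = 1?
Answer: Rational(-277, 22) ≈ -12.591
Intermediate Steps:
Function('R')(r) = 9 (Function('R')(r) = Mul(9, 1) = 9)
Function('t')(J, Z) = Mul(Pow(Add(-27, Z), -1), Add(J, Mul(-7, Z))) (Function('t')(J, Z) = Mul(Add(J, Mul(-7, Z)), Pow(Add(Z, -27), -1)) = Mul(Add(J, Mul(-7, Z)), Pow(Add(-27, Z), -1)) = Mul(Pow(Add(-27, Z), -1), Add(J, Mul(-7, Z))))
Mul(Function('g')(Function('R')(0), 5), Function('t')(4, -39)) = Mul(3, Mul(Pow(Add(-27, -39), -1), Add(4, Mul(-7, -39)))) = Mul(3, Mul(Pow(-66, -1), Add(4, 273))) = Mul(3, Mul(Rational(-1, 66), 277)) = Mul(3, Rational(-277, 66)) = Rational(-277, 22)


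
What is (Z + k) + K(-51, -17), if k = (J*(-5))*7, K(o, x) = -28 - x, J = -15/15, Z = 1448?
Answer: 1472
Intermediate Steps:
J = -1 (J = -15*1/15 = -1)
k = 35 (k = -1*(-5)*7 = 5*7 = 35)
(Z + k) + K(-51, -17) = (1448 + 35) + (-28 - 1*(-17)) = 1483 + (-28 + 17) = 1483 - 11 = 1472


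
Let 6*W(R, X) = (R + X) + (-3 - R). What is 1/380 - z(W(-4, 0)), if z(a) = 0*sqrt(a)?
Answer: 1/380 ≈ 0.0026316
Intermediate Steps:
W(R, X) = -1/2 + X/6 (W(R, X) = ((R + X) + (-3 - R))/6 = (-3 + X)/6 = -1/2 + X/6)
z(a) = 0
1/380 - z(W(-4, 0)) = 1/380 - 1*0 = 1/380 + 0 = 1/380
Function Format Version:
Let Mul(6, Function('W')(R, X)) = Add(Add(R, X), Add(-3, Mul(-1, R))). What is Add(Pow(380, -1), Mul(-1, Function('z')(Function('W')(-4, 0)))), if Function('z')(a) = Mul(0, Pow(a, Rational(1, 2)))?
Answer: Rational(1, 380) ≈ 0.0026316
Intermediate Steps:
Function('W')(R, X) = Add(Rational(-1, 2), Mul(Rational(1, 6), X)) (Function('W')(R, X) = Mul(Rational(1, 6), Add(Add(R, X), Add(-3, Mul(-1, R)))) = Mul(Rational(1, 6), Add(-3, X)) = Add(Rational(-1, 2), Mul(Rational(1, 6), X)))
Function('z')(a) = 0
Add(Pow(380, -1), Mul(-1, Function('z')(Function('W')(-4, 0)))) = Add(Pow(380, -1), Mul(-1, 0)) = Add(Rational(1, 380), 0) = Rational(1, 380)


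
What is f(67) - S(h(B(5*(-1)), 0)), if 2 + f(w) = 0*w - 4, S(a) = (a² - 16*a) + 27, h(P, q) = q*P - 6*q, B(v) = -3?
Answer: -33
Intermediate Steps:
h(P, q) = -6*q + P*q (h(P, q) = P*q - 6*q = -6*q + P*q)
S(a) = 27 + a² - 16*a
f(w) = -6 (f(w) = -2 + (0*w - 4) = -2 + (0 - 4) = -2 - 4 = -6)
f(67) - S(h(B(5*(-1)), 0)) = -6 - (27 + (0*(-6 - 3))² - 0*(-6 - 3)) = -6 - (27 + (0*(-9))² - 0*(-9)) = -6 - (27 + 0² - 16*0) = -6 - (27 + 0 + 0) = -6 - 1*27 = -6 - 27 = -33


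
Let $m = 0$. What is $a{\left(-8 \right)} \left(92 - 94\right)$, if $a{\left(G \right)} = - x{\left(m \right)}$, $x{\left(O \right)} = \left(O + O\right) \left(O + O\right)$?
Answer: $0$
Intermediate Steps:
$x{\left(O \right)} = 4 O^{2}$ ($x{\left(O \right)} = 2 O 2 O = 4 O^{2}$)
$a{\left(G \right)} = 0$ ($a{\left(G \right)} = - 4 \cdot 0^{2} = - 4 \cdot 0 = \left(-1\right) 0 = 0$)
$a{\left(-8 \right)} \left(92 - 94\right) = 0 \left(92 - 94\right) = 0 \left(-2\right) = 0$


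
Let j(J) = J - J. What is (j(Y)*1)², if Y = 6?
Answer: 0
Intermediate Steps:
j(J) = 0
(j(Y)*1)² = (0*1)² = 0² = 0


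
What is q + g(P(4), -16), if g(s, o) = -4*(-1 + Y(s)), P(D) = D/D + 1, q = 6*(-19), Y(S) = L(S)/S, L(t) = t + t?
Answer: -118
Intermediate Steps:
L(t) = 2*t
Y(S) = 2 (Y(S) = (2*S)/S = 2)
q = -114
P(D) = 2 (P(D) = 1 + 1 = 2)
g(s, o) = -4 (g(s, o) = -4*(-1 + 2) = -4*1 = -4)
q + g(P(4), -16) = -114 - 4 = -118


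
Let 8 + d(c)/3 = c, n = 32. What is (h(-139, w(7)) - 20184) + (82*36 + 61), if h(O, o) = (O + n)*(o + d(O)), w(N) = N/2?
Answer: 59283/2 ≈ 29642.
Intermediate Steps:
d(c) = -24 + 3*c
w(N) = N/2 (w(N) = N*(1/2) = N/2)
h(O, o) = (32 + O)*(-24 + o + 3*O) (h(O, o) = (O + 32)*(o + (-24 + 3*O)) = (32 + O)*(-24 + o + 3*O))
(h(-139, w(7)) - 20184) + (82*36 + 61) = ((-768 + 3*(-139)**2 + 32*((1/2)*7) + 72*(-139) - 139*7/2) - 20184) + (82*36 + 61) = ((-768 + 3*19321 + 32*(7/2) - 10008 - 139*7/2) - 20184) + (2952 + 61) = ((-768 + 57963 + 112 - 10008 - 973/2) - 20184) + 3013 = (93625/2 - 20184) + 3013 = 53257/2 + 3013 = 59283/2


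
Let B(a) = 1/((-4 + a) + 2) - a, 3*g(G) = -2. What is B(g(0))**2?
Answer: 49/576 ≈ 0.085069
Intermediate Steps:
g(G) = -2/3 (g(G) = (1/3)*(-2) = -2/3)
B(a) = 1/(-2 + a) - a
B(g(0))**2 = ((1 - (-2/3)**2 + 2*(-2/3))/(-2 - 2/3))**2 = ((1 - 1*4/9 - 4/3)/(-8/3))**2 = (-3*(1 - 4/9 - 4/3)/8)**2 = (-3/8*(-7/9))**2 = (7/24)**2 = 49/576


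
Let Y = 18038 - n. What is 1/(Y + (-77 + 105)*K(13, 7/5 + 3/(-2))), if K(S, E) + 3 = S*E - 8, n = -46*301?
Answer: 5/157698 ≈ 3.1706e-5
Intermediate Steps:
n = -13846
K(S, E) = -11 + E*S (K(S, E) = -3 + (S*E - 8) = -3 + (E*S - 8) = -3 + (-8 + E*S) = -11 + E*S)
Y = 31884 (Y = 18038 - 1*(-13846) = 18038 + 13846 = 31884)
1/(Y + (-77 + 105)*K(13, 7/5 + 3/(-2))) = 1/(31884 + (-77 + 105)*(-11 + (7/5 + 3/(-2))*13)) = 1/(31884 + 28*(-11 + (7*(1/5) + 3*(-1/2))*13)) = 1/(31884 + 28*(-11 + (7/5 - 3/2)*13)) = 1/(31884 + 28*(-11 - 1/10*13)) = 1/(31884 + 28*(-11 - 13/10)) = 1/(31884 + 28*(-123/10)) = 1/(31884 - 1722/5) = 1/(157698/5) = 5/157698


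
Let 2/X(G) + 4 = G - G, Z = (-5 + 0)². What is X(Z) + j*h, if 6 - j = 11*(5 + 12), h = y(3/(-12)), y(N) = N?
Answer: 179/4 ≈ 44.750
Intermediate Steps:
Z = 25 (Z = (-5)² = 25)
h = -¼ (h = 3/(-12) = 3*(-1/12) = -¼ ≈ -0.25000)
j = -181 (j = 6 - 11*(5 + 12) = 6 - 11*17 = 6 - 1*187 = 6 - 187 = -181)
X(G) = -½ (X(G) = 2/(-4 + (G - G)) = 2/(-4 + 0) = 2/(-4) = 2*(-¼) = -½)
X(Z) + j*h = -½ - 181*(-¼) = -½ + 181/4 = 179/4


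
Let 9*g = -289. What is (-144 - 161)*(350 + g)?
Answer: -872605/9 ≈ -96956.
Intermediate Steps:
g = -289/9 (g = (⅑)*(-289) = -289/9 ≈ -32.111)
(-144 - 161)*(350 + g) = (-144 - 161)*(350 - 289/9) = -305*2861/9 = -872605/9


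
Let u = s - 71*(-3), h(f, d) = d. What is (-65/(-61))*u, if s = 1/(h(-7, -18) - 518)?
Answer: 7420855/32696 ≈ 226.97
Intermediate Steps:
s = -1/536 (s = 1/(-18 - 518) = 1/(-536) = -1/536 ≈ -0.0018657)
u = 114167/536 (u = -1/536 - 71*(-3) = -1/536 - 1*(-213) = -1/536 + 213 = 114167/536 ≈ 213.00)
(-65/(-61))*u = -65/(-61)*(114167/536) = -65*(-1/61)*(114167/536) = (65/61)*(114167/536) = 7420855/32696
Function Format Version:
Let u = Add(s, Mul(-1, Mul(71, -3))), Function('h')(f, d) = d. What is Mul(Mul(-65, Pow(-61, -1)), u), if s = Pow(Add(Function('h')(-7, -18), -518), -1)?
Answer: Rational(7420855, 32696) ≈ 226.97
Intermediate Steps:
s = Rational(-1, 536) (s = Pow(Add(-18, -518), -1) = Pow(-536, -1) = Rational(-1, 536) ≈ -0.0018657)
u = Rational(114167, 536) (u = Add(Rational(-1, 536), Mul(-1, Mul(71, -3))) = Add(Rational(-1, 536), Mul(-1, -213)) = Add(Rational(-1, 536), 213) = Rational(114167, 536) ≈ 213.00)
Mul(Mul(-65, Pow(-61, -1)), u) = Mul(Mul(-65, Pow(-61, -1)), Rational(114167, 536)) = Mul(Mul(-65, Rational(-1, 61)), Rational(114167, 536)) = Mul(Rational(65, 61), Rational(114167, 536)) = Rational(7420855, 32696)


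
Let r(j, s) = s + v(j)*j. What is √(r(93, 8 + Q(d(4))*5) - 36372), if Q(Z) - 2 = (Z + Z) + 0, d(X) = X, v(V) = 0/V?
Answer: I*√36314 ≈ 190.56*I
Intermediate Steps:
v(V) = 0
Q(Z) = 2 + 2*Z (Q(Z) = 2 + ((Z + Z) + 0) = 2 + (2*Z + 0) = 2 + 2*Z)
r(j, s) = s (r(j, s) = s + 0*j = s + 0 = s)
√(r(93, 8 + Q(d(4))*5) - 36372) = √((8 + (2 + 2*4)*5) - 36372) = √((8 + (2 + 8)*5) - 36372) = √((8 + 10*5) - 36372) = √((8 + 50) - 36372) = √(58 - 36372) = √(-36314) = I*√36314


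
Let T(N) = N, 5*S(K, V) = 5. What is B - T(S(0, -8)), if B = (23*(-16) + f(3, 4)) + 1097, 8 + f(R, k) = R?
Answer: 723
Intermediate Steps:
f(R, k) = -8 + R
S(K, V) = 1 (S(K, V) = (1/5)*5 = 1)
B = 724 (B = (23*(-16) + (-8 + 3)) + 1097 = (-368 - 5) + 1097 = -373 + 1097 = 724)
B - T(S(0, -8)) = 724 - 1*1 = 724 - 1 = 723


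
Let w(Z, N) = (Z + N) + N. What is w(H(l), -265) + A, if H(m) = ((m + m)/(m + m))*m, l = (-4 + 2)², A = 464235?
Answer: 463709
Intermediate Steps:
l = 4 (l = (-2)² = 4)
H(m) = m (H(m) = ((2*m)/((2*m)))*m = ((2*m)*(1/(2*m)))*m = 1*m = m)
w(Z, N) = Z + 2*N (w(Z, N) = (N + Z) + N = Z + 2*N)
w(H(l), -265) + A = (4 + 2*(-265)) + 464235 = (4 - 530) + 464235 = -526 + 464235 = 463709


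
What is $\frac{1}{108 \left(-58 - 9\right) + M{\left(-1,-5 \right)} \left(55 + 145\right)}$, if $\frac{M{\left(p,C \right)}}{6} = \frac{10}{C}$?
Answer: $- \frac{1}{9636} \approx -0.00010378$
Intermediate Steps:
$M{\left(p,C \right)} = \frac{60}{C}$ ($M{\left(p,C \right)} = 6 \frac{10}{C} = \frac{60}{C}$)
$\frac{1}{108 \left(-58 - 9\right) + M{\left(-1,-5 \right)} \left(55 + 145\right)} = \frac{1}{108 \left(-58 - 9\right) + \frac{60}{-5} \left(55 + 145\right)} = \frac{1}{108 \left(-67\right) + 60 \left(- \frac{1}{5}\right) 200} = \frac{1}{-7236 - 2400} = \frac{1}{-9636} = - \frac{1}{9636}$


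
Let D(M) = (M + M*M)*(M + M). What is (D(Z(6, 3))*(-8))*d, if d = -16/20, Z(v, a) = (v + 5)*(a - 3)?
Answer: 0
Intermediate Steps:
Z(v, a) = (-3 + a)*(5 + v) (Z(v, a) = (5 + v)*(-3 + a) = (-3 + a)*(5 + v))
D(M) = 2*M*(M + M**2) (D(M) = (M + M**2)*(2*M) = 2*M*(M + M**2))
d = -4/5 (d = -16*1/20 = -4/5 ≈ -0.80000)
(D(Z(6, 3))*(-8))*d = ((2*(-15 - 3*6 + 5*3 + 3*6)**2*(1 + (-15 - 3*6 + 5*3 + 3*6)))*(-8))*(-4/5) = ((2*(-15 - 18 + 15 + 18)**2*(1 + (-15 - 18 + 15 + 18)))*(-8))*(-4/5) = ((2*0**2*(1 + 0))*(-8))*(-4/5) = ((2*0*1)*(-8))*(-4/5) = (0*(-8))*(-4/5) = 0*(-4/5) = 0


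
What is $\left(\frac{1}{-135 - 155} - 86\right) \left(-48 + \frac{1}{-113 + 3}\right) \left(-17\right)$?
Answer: $- \frac{2239128157}{31900} \approx -70192.0$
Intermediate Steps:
$\left(\frac{1}{-135 - 155} - 86\right) \left(-48 + \frac{1}{-113 + 3}\right) \left(-17\right) = \left(\frac{1}{-290} - 86\right) \left(-48 + \frac{1}{-110}\right) \left(-17\right) = \left(- \frac{1}{290} - 86\right) \left(-48 - \frac{1}{110}\right) \left(-17\right) = \left(- \frac{24941}{290}\right) \left(- \frac{5281}{110}\right) \left(-17\right) = \frac{131713421}{31900} \left(-17\right) = - \frac{2239128157}{31900}$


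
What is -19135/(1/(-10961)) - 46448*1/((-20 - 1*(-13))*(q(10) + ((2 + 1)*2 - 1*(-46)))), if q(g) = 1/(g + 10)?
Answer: 1528367090905/7287 ≈ 2.0974e+8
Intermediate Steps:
q(g) = 1/(10 + g)
-19135/(1/(-10961)) - 46448*1/((-20 - 1*(-13))*(q(10) + ((2 + 1)*2 - 1*(-46)))) = -19135/(1/(-10961)) - 46448*1/((-20 - 1*(-13))*(1/(10 + 10) + ((2 + 1)*2 - 1*(-46)))) = -19135/(-1/10961) - 46448*1/((-20 + 13)*(1/20 + (3*2 + 46))) = -19135*(-10961) - 46448*(-1/(7*(1/20 + (6 + 46)))) = 209738735 - 46448*(-1/(7*(1/20 + 52))) = 209738735 - 46448/((-7*1041/20)) = 209738735 - 46448/(-7287/20) = 209738735 - 46448*(-20/7287) = 209738735 + 928960/7287 = 1528367090905/7287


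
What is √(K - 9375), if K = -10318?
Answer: I*√19693 ≈ 140.33*I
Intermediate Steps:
√(K - 9375) = √(-10318 - 9375) = √(-19693) = I*√19693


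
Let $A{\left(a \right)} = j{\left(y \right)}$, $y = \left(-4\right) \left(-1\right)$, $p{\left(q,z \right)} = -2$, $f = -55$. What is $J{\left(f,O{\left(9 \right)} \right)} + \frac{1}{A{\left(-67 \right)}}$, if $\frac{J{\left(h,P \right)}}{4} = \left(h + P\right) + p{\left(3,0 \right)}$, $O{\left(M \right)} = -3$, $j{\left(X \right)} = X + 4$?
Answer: $- \frac{1919}{8} \approx -239.88$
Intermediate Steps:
$y = 4$
$j{\left(X \right)} = 4 + X$
$A{\left(a \right)} = 8$ ($A{\left(a \right)} = 4 + 4 = 8$)
$J{\left(h,P \right)} = -8 + 4 P + 4 h$ ($J{\left(h,P \right)} = 4 \left(\left(h + P\right) - 2\right) = 4 \left(\left(P + h\right) - 2\right) = 4 \left(-2 + P + h\right) = -8 + 4 P + 4 h$)
$J{\left(f,O{\left(9 \right)} \right)} + \frac{1}{A{\left(-67 \right)}} = \left(-8 + 4 \left(-3\right) + 4 \left(-55\right)\right) + \frac{1}{8} = \left(-8 - 12 - 220\right) + \frac{1}{8} = -240 + \frac{1}{8} = - \frac{1919}{8}$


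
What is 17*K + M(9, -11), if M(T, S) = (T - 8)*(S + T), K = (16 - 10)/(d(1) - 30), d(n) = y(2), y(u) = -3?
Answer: -56/11 ≈ -5.0909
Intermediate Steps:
d(n) = -3
K = -2/11 (K = (16 - 10)/(-3 - 30) = 6/(-33) = 6*(-1/33) = -2/11 ≈ -0.18182)
M(T, S) = (-8 + T)*(S + T)
17*K + M(9, -11) = 17*(-2/11) + (9**2 - 8*(-11) - 8*9 - 11*9) = -34/11 + (81 + 88 - 72 - 99) = -34/11 - 2 = -56/11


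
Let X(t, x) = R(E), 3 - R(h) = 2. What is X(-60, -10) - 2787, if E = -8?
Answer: -2786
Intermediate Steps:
R(h) = 1 (R(h) = 3 - 1*2 = 3 - 2 = 1)
X(t, x) = 1
X(-60, -10) - 2787 = 1 - 2787 = -2786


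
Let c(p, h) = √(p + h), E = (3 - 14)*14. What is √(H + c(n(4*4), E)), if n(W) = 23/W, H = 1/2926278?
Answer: √(325142 + 237863970369*I*√2441)/975426 ≈ 2.4851 + 2.4851*I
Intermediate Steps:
E = -154 (E = -11*14 = -154)
H = 1/2926278 ≈ 3.4173e-7
c(p, h) = √(h + p)
√(H + c(n(4*4), E)) = √(1/2926278 + √(-154 + 23/((4*4)))) = √(1/2926278 + √(-154 + 23/16)) = √(1/2926278 + √(-2441/16)) = √(1/2926278 + I*√2441/4)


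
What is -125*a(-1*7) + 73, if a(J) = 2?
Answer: -177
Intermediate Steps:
-125*a(-1*7) + 73 = -125*2 + 73 = -250 + 73 = -177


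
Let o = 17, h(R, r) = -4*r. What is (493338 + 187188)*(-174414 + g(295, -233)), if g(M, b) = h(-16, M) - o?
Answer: -119507851386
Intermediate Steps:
g(M, b) = -17 - 4*M (g(M, b) = -4*M - 1*17 = -4*M - 17 = -17 - 4*M)
(493338 + 187188)*(-174414 + g(295, -233)) = (493338 + 187188)*(-174414 + (-17 - 4*295)) = 680526*(-174414 + (-17 - 1180)) = 680526*(-174414 - 1197) = 680526*(-175611) = -119507851386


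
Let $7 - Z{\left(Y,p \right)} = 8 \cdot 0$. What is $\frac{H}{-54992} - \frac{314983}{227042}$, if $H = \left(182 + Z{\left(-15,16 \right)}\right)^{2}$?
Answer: $- \frac{1816550887}{891820976} \approx -2.0369$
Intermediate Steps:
$Z{\left(Y,p \right)} = 7$ ($Z{\left(Y,p \right)} = 7 - 8 \cdot 0 = 7 - 0 = 7 + 0 = 7$)
$H = 35721$ ($H = \left(182 + 7\right)^{2} = 189^{2} = 35721$)
$\frac{H}{-54992} - \frac{314983}{227042} = \frac{35721}{-54992} - \frac{314983}{227042} = 35721 \left(- \frac{1}{54992}\right) - \frac{314983}{227042} = - \frac{5103}{7856} - \frac{314983}{227042} = - \frac{1816550887}{891820976}$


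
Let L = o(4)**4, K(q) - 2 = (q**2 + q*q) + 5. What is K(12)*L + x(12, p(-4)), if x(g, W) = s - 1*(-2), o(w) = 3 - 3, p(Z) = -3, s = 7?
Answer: 9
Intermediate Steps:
o(w) = 0
K(q) = 7 + 2*q**2 (K(q) = 2 + ((q**2 + q*q) + 5) = 2 + ((q**2 + q**2) + 5) = 2 + (2*q**2 + 5) = 2 + (5 + 2*q**2) = 7 + 2*q**2)
x(g, W) = 9 (x(g, W) = 7 - 1*(-2) = 7 + 2 = 9)
L = 0 (L = 0**4 = 0)
K(12)*L + x(12, p(-4)) = (7 + 2*12**2)*0 + 9 = (7 + 2*144)*0 + 9 = (7 + 288)*0 + 9 = 295*0 + 9 = 0 + 9 = 9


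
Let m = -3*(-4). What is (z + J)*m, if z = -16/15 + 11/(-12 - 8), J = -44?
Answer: -2737/5 ≈ -547.40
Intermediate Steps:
z = -97/60 (z = -16*1/15 + 11/(-20) = -16/15 + 11*(-1/20) = -16/15 - 11/20 = -97/60 ≈ -1.6167)
m = 12
(z + J)*m = (-97/60 - 44)*12 = -2737/60*12 = -2737/5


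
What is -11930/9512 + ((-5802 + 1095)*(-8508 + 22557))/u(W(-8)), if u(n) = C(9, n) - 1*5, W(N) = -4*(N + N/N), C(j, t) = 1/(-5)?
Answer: 786269487725/61828 ≈ 1.2717e+7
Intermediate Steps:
C(j, t) = -⅕
W(N) = -4 - 4*N (W(N) = -4*(N + 1) = -4*(1 + N) = -4 - 4*N)
u(n) = -26/5 (u(n) = -⅕ - 1*5 = -⅕ - 5 = -26/5)
-11930/9512 + ((-5802 + 1095)*(-8508 + 22557))/u(W(-8)) = -11930/9512 + ((-5802 + 1095)*(-8508 + 22557))/(-26/5) = -11930*1/9512 - 4707*14049*(-5/26) = -5965/4756 - 66128643*(-5/26) = -5965/4756 + 330643215/26 = 786269487725/61828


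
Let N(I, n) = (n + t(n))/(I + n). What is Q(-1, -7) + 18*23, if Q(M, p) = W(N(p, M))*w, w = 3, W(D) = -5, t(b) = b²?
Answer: 399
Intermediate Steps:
N(I, n) = (n + n²)/(I + n)
Q(M, p) = -15 (Q(M, p) = -5*3 = -15)
Q(-1, -7) + 18*23 = -15 + 18*23 = -15 + 414 = 399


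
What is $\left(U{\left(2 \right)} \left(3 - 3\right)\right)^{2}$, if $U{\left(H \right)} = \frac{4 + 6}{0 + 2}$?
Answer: $0$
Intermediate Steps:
$U{\left(H \right)} = 5$ ($U{\left(H \right)} = \frac{10}{2} = 10 \cdot \frac{1}{2} = 5$)
$\left(U{\left(2 \right)} \left(3 - 3\right)\right)^{2} = \left(5 \left(3 - 3\right)\right)^{2} = \left(5 \cdot 0\right)^{2} = 0^{2} = 0$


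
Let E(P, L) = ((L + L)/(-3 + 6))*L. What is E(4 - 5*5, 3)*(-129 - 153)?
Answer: -1692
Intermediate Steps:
E(P, L) = 2*L**2/3 (E(P, L) = ((2*L)/3)*L = ((2*L)*(1/3))*L = (2*L/3)*L = 2*L**2/3)
E(4 - 5*5, 3)*(-129 - 153) = ((2/3)*3**2)*(-129 - 153) = ((2/3)*9)*(-282) = 6*(-282) = -1692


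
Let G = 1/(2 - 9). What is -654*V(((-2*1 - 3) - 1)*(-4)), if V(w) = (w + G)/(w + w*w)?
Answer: -18203/700 ≈ -26.004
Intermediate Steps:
G = -⅐ (G = 1/(-7) = -⅐ ≈ -0.14286)
V(w) = (-⅐ + w)/(w + w²) (V(w) = (w - ⅐)/(w + w*w) = (-⅐ + w)/(w + w²))
-654*V(((-2*1 - 3) - 1)*(-4)) = -654*(-⅐ + ((-2*1 - 3) - 1)*(-4))/((((-2*1 - 3) - 1)*(-4))*(1 + ((-2*1 - 3) - 1)*(-4))) = -654*(-⅐ + ((-2 - 3) - 1)*(-4))/((((-2 - 3) - 1)*(-4))*(1 + ((-2 - 3) - 1)*(-4))) = -654*(-⅐ + (-5 - 1)*(-4))/(((-5 - 1)*(-4))*(1 + (-5 - 1)*(-4))) = -654*(-⅐ - 6*(-4))/(((-6*(-4)))*(1 - 6*(-4))) = -654*(-⅐ + 24)/(24*(1 + 24)) = -109*167/(4*25*7) = -654*167/4200 = -18203/700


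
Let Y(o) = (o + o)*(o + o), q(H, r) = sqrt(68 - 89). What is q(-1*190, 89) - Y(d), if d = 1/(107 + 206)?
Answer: -4/97969 + I*sqrt(21) ≈ -4.0829e-5 + 4.5826*I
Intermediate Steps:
q(H, r) = I*sqrt(21) (q(H, r) = sqrt(-21) = I*sqrt(21))
d = 1/313 ≈ 0.0031949
Y(o) = 4*o**2 (Y(o) = (2*o)*(2*o) = 4*o**2)
q(-1*190, 89) - Y(d) = I*sqrt(21) - 4*(1/313)**2 = I*sqrt(21) - 4/97969 = -4/97969 + I*sqrt(21)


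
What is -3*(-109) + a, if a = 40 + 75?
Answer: 442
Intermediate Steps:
a = 115
-3*(-109) + a = -3*(-109) + 115 = 327 + 115 = 442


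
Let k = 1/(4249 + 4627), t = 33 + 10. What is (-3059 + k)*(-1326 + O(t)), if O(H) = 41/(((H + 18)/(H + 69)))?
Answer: 1035755251401/270718 ≈ 3.8260e+6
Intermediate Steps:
t = 43
O(H) = 41*(69 + H)/(18 + H) (O(H) = 41/(((18 + H)/(69 + H))) = 41*((69 + H)/(18 + H)) = 41*(69 + H)/(18 + H))
k = 1/8876 ≈ 0.00011266
(-3059 + k)*(-1326 + O(t)) = (-3059 + 1/8876)*(-1326 + 41*(69 + 43)/(18 + 43)) = -27151683*(-1326 + 41*112/61)/8876 = -27151683*(-1326 + 41*(1/61)*112)/8876 = -27151683*(-1326 + 4592/61)/8876 = -27151683/8876*(-76294/61) = 1035755251401/270718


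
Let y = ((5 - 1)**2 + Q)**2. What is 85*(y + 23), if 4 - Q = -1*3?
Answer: 46920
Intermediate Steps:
Q = 7 (Q = 4 - (-1)*3 = 4 - 1*(-3) = 4 + 3 = 7)
y = 529 (y = ((5 - 1)**2 + 7)**2 = (4**2 + 7)**2 = (16 + 7)**2 = 23**2 = 529)
85*(y + 23) = 85*(529 + 23) = 85*552 = 46920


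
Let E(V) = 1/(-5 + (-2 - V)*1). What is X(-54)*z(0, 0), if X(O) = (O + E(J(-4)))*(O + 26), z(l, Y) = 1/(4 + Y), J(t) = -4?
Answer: 1141/3 ≈ 380.33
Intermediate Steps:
E(V) = 1/(-7 - V) (E(V) = 1/(-5 + (-2 - V)) = 1/(-7 - V))
X(O) = (26 + O)*(-1/3 + O) (X(O) = (O - 1/(7 - 4))*(O + 26) = (O - 1/3)*(26 + O) = (-1/3 + O)*(26 + O) = (26 + O)*(-1/3 + O))
X(-54)*z(0, 0) = (-26/3 + (-54)**2 + (77/3)*(-54))/(4 + 0) = (-26/3 + 2916 - 1386)/4 = (4564/3)*(1/4) = 1141/3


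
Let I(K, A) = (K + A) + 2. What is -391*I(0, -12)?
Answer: 3910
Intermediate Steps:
I(K, A) = 2 + A + K (I(K, A) = (A + K) + 2 = 2 + A + K)
-391*I(0, -12) = -391*(2 - 12 + 0) = -391*(-10) = 3910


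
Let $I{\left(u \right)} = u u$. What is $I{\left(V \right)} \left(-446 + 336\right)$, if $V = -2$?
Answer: $-440$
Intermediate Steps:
$I{\left(u \right)} = u^{2}$
$I{\left(V \right)} \left(-446 + 336\right) = \left(-2\right)^{2} \left(-446 + 336\right) = 4 \left(-110\right) = -440$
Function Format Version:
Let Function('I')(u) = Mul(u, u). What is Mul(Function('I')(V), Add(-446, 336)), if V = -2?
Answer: -440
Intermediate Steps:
Function('I')(u) = Pow(u, 2)
Mul(Function('I')(V), Add(-446, 336)) = Mul(Pow(-2, 2), Add(-446, 336)) = Mul(4, -110) = -440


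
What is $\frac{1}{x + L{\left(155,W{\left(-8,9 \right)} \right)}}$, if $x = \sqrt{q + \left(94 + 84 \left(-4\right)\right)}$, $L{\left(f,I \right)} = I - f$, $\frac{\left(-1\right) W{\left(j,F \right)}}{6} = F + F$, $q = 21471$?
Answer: $- \frac{263}{47940} - \frac{\sqrt{21229}}{47940} \approx -0.0085253$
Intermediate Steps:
$W{\left(j,F \right)} = - 12 F$ ($W{\left(j,F \right)} = - 6 \left(F + F\right) = - 6 \cdot 2 F = - 12 F$)
$x = \sqrt{21229}$ ($x = \sqrt{21471 + \left(94 + 84 \left(-4\right)\right)} = \sqrt{21471 + \left(94 - 336\right)} = \sqrt{21471 - 242} = \sqrt{21229} \approx 145.7$)
$\frac{1}{x + L{\left(155,W{\left(-8,9 \right)} \right)}} = \frac{1}{\sqrt{21229} - 263} = \frac{1}{-263 + \sqrt{21229}}$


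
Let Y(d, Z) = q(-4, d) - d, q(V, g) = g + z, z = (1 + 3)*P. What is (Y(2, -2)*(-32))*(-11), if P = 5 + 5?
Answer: 14080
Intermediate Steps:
P = 10
z = 40 (z = (1 + 3)*10 = 4*10 = 40)
q(V, g) = 40 + g (q(V, g) = g + 40 = 40 + g)
Y(d, Z) = 40 (Y(d, Z) = (40 + d) - d = 40)
(Y(2, -2)*(-32))*(-11) = (40*(-32))*(-11) = -1280*(-11) = 14080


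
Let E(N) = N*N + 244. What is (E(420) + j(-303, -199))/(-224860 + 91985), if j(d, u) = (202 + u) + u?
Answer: -176448/132875 ≈ -1.3279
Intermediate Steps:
j(d, u) = 202 + 2*u
E(N) = 244 + N² (E(N) = N² + 244 = 244 + N²)
(E(420) + j(-303, -199))/(-224860 + 91985) = ((244 + 420²) + (202 + 2*(-199)))/(-224860 + 91985) = ((244 + 176400) + (202 - 398))/(-132875) = (176644 - 196)*(-1/132875) = 176448*(-1/132875) = -176448/132875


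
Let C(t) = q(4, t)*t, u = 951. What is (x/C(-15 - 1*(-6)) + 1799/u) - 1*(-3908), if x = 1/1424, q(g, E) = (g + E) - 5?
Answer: 158846075357/40626720 ≈ 3909.9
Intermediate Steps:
q(g, E) = -5 + E + g (q(g, E) = (E + g) - 5 = -5 + E + g)
C(t) = t*(-1 + t) (C(t) = (-5 + t + 4)*t = (-1 + t)*t = t*(-1 + t))
x = 1/1424 ≈ 0.00070225
(x/C(-15 - 1*(-6)) + 1799/u) - 1*(-3908) = (1/(1424*(((-15 - 1*(-6))*(-1 + (-15 - 1*(-6)))))) + 1799/951) - 1*(-3908) = (1/(1424*(((-15 + 6)*(-1 + (-15 + 6))))) + 1799*(1/951)) + 3908 = (1/(1424*((-9*(-1 - 9)))) + 1799/951) + 3908 = (1/(1424*((-9*(-10)))) + 1799/951) + 3908 = ((1/1424)/90 + 1799/951) + 3908 = ((1/1424)*(1/90) + 1799/951) + 3908 = (1/128160 + 1799/951) + 3908 = 76853597/40626720 + 3908 = 158846075357/40626720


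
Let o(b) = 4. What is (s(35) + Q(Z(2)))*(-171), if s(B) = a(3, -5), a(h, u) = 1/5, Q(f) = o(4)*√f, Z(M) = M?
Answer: -171/5 - 684*√2 ≈ -1001.5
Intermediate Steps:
Q(f) = 4*√f
a(h, u) = ⅕
s(B) = ⅕
(s(35) + Q(Z(2)))*(-171) = (⅕ + 4*√2)*(-171) = -171/5 - 684*√2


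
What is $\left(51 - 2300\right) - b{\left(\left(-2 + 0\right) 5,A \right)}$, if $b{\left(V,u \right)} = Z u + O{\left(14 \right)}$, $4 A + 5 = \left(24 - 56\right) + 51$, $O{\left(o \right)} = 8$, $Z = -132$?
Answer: $-1795$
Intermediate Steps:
$A = \frac{7}{2}$ ($A = - \frac{5}{4} + \frac{\left(24 - 56\right) + 51}{4} = - \frac{5}{4} + \frac{-32 + 51}{4} = - \frac{5}{4} + \frac{1}{4} \cdot 19 = - \frac{5}{4} + \frac{19}{4} = \frac{7}{2} \approx 3.5$)
$b{\left(V,u \right)} = 8 - 132 u$ ($b{\left(V,u \right)} = - 132 u + 8 = 8 - 132 u$)
$\left(51 - 2300\right) - b{\left(\left(-2 + 0\right) 5,A \right)} = \left(51 - 2300\right) - \left(8 - 462\right) = -2249 - -454 = -2249 + 454 = -1795$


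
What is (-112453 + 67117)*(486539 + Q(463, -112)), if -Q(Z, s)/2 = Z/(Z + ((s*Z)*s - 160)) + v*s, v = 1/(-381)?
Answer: -16270606690204976728/737638225 ≈ -2.2058e+10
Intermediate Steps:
v = -1/381 ≈ -0.0026247
Q(Z, s) = 2*s/381 - 2*Z/(-160 + Z + Z*s**2) (Q(Z, s) = -2*(Z/(Z + ((s*Z)*s - 160)) - s/381) = -2*(Z/(Z + ((Z*s)*s - 160)) - s/381) = -2*(Z/(Z + (Z*s**2 - 160)) - s/381) = -2*(Z/(Z + (-160 + Z*s**2)) - s/381) = -2*(Z/(-160 + Z + Z*s**2) - s/381) = -2*(-s/381 + Z/(-160 + Z + Z*s**2)) = 2*s/381 - 2*Z/(-160 + Z + Z*s**2))
(-112453 + 67117)*(486539 + Q(463, -112)) = (-112453 + 67117)*(486539 + 2*(-381*463 - 160*(-112) + 463*(-112) + 463*(-112)**3)/(381*(-160 + 463 + 463*(-112)**2))) = -45336*(486539 + 2*(-176403 + 17920 - 51856 + 463*(-1404928))/(381*(-160 + 463 + 463*12544))) = -45336*(486539 + 2*(-176403 + 17920 - 51856 - 650481664)/(381*(-160 + 463 + 5807872))) = -45336*(486539 + (2/381)*(-650692003)/5808175) = -45336*(486539 + (2/381)*(1/5808175)*(-650692003)) = -45336*(486539 - 1301384006/2212914675) = -45336*1076667991675819/2212914675 = -16270606690204976728/737638225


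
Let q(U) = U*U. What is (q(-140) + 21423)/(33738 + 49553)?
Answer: 41023/83291 ≈ 0.49253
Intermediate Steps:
q(U) = U²
(q(-140) + 21423)/(33738 + 49553) = ((-140)² + 21423)/(33738 + 49553) = (19600 + 21423)/83291 = 41023*(1/83291) = 41023/83291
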